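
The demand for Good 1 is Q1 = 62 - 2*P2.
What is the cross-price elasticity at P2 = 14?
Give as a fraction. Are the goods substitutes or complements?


dQ1/dP2 = -2
At P2 = 14: Q1 = 62 - 2*14 = 34
Exy = (dQ1/dP2)(P2/Q1) = -2 * 14 / 34 = -14/17
Since Exy < 0, the goods are complements.

-14/17 (complements)


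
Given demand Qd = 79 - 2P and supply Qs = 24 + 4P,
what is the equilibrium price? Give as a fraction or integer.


At equilibrium, Qd = Qs.
79 - 2P = 24 + 4P
79 - 24 = 2P + 4P
55 = 6P
P* = 55/6 = 55/6

55/6


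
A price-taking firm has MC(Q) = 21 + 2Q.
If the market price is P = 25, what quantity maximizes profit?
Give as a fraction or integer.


In perfect competition, profit is maximized where P = MC.
25 = 21 + 2Q
4 = 2Q
Q* = 4/2 = 2

2


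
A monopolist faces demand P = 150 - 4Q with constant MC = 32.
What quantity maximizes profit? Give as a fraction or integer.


TR = P*Q = (150 - 4Q)Q = 150Q - 4Q^2
MR = dTR/dQ = 150 - 8Q
Set MR = MC:
150 - 8Q = 32
118 = 8Q
Q* = 118/8 = 59/4

59/4


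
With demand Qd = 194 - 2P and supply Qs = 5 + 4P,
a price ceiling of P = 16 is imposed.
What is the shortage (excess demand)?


At P = 16:
Qd = 194 - 2*16 = 162
Qs = 5 + 4*16 = 69
Shortage = Qd - Qs = 162 - 69 = 93

93


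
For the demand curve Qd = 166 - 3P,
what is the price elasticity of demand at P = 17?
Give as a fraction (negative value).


dQ/dP = -3
At P = 17: Q = 166 - 3*17 = 115
E = (dQ/dP)(P/Q) = (-3)(17/115) = -51/115

-51/115


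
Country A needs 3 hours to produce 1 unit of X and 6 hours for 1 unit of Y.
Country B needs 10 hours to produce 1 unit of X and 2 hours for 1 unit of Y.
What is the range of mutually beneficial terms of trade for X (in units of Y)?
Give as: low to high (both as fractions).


Opportunity cost of X for Country A = hours_X / hours_Y = 3/6 = 1/2 units of Y
Opportunity cost of X for Country B = hours_X / hours_Y = 10/2 = 5 units of Y
Terms of trade must be between the two opportunity costs.
Range: 1/2 to 5

1/2 to 5


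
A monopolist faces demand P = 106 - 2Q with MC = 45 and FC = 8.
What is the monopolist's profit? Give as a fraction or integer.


MR = MC: 106 - 4Q = 45
Q* = 61/4
P* = 106 - 2*61/4 = 151/2
Profit = (P* - MC)*Q* - FC
= (151/2 - 45)*61/4 - 8
= 61/2*61/4 - 8
= 3721/8 - 8 = 3657/8

3657/8


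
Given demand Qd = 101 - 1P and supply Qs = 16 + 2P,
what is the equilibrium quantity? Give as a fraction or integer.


First find equilibrium price:
101 - 1P = 16 + 2P
P* = 85/3 = 85/3
Then substitute into demand:
Q* = 101 - 1 * 85/3 = 218/3

218/3


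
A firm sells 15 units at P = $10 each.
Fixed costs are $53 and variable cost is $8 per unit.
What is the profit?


Total Revenue = P * Q = 10 * 15 = $150
Total Cost = FC + VC*Q = 53 + 8*15 = $173
Profit = TR - TC = 150 - 173 = $-23

$-23


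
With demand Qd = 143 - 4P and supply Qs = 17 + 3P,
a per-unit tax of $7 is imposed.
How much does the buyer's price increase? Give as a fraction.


With a per-unit tax, the buyer's price increase depends on relative slopes.
Supply slope: d = 3, Demand slope: b = 4
Buyer's price increase = d * tax / (b + d)
= 3 * 7 / (4 + 3)
= 21 / 7 = 3

3


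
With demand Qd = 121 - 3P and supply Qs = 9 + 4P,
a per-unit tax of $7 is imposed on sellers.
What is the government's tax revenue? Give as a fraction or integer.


With tax on sellers, new supply: Qs' = 9 + 4(P - 7)
= 4P - 19
New equilibrium quantity:
Q_new = 61
Tax revenue = tax * Q_new = 7 * 61 = 427

427


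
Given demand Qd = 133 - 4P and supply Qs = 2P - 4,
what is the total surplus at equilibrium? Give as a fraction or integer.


Find equilibrium: 133 - 4P = 2P - 4
133 + 4 = 6P
P* = 137/6 = 137/6
Q* = 2*137/6 - 4 = 125/3
Inverse demand: P = 133/4 - Q/4, so P_max = 133/4
Inverse supply: P = 2 + Q/2, so P_min = 2
CS = (1/2) * 125/3 * (133/4 - 137/6) = 15625/72
PS = (1/2) * 125/3 * (137/6 - 2) = 15625/36
TS = CS + PS = 15625/72 + 15625/36 = 15625/24

15625/24


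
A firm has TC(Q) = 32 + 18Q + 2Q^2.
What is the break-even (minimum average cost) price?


AC(Q) = 32/Q + 18 + 2Q
To minimize: dAC/dQ = -32/Q^2 + 2 = 0
Q^2 = 32/2 = 16
Q* = 4
Min AC = 32/4 + 18 + 2*4
Min AC = 8 + 18 + 8 = 34

34


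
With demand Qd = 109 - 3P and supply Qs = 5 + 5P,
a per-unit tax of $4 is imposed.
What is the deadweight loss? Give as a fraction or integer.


Pre-tax equilibrium quantity: Q* = 70
Post-tax equilibrium quantity: Q_tax = 125/2
Reduction in quantity: Q* - Q_tax = 15/2
DWL = (1/2) * tax * (Q* - Q_tax)
DWL = (1/2) * 4 * 15/2 = 15

15


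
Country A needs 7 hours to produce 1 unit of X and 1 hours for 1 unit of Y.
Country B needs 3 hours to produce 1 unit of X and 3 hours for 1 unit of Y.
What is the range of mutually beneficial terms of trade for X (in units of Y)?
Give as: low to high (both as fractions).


Opportunity cost of X for Country A = hours_X / hours_Y = 7/1 = 7 units of Y
Opportunity cost of X for Country B = hours_X / hours_Y = 3/3 = 1 units of Y
Terms of trade must be between the two opportunity costs.
Range: 1 to 7

1 to 7


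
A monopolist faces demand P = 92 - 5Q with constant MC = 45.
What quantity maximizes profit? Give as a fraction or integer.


TR = P*Q = (92 - 5Q)Q = 92Q - 5Q^2
MR = dTR/dQ = 92 - 10Q
Set MR = MC:
92 - 10Q = 45
47 = 10Q
Q* = 47/10 = 47/10

47/10


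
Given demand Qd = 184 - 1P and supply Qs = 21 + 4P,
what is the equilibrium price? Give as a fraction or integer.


At equilibrium, Qd = Qs.
184 - 1P = 21 + 4P
184 - 21 = 1P + 4P
163 = 5P
P* = 163/5 = 163/5

163/5


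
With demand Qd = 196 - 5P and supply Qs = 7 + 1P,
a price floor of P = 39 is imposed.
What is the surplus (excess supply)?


At P = 39:
Qd = 196 - 5*39 = 1
Qs = 7 + 1*39 = 46
Surplus = Qs - Qd = 46 - 1 = 45

45


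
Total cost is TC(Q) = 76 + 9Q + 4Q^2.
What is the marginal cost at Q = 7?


MC = dTC/dQ = 9 + 2*4*Q
At Q = 7:
MC = 9 + 8*7
MC = 9 + 56 = 65

65


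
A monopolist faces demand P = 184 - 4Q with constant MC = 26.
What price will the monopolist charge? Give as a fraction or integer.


MR = 184 - 8Q
Set MR = MC: 184 - 8Q = 26
Q* = 79/4
Substitute into demand:
P* = 184 - 4*79/4 = 105

105


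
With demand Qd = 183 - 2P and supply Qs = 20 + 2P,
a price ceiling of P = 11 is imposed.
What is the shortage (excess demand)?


At P = 11:
Qd = 183 - 2*11 = 161
Qs = 20 + 2*11 = 42
Shortage = Qd - Qs = 161 - 42 = 119

119


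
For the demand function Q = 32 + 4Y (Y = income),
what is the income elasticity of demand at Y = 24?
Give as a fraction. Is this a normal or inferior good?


dQ/dY = 4
At Y = 24: Q = 32 + 4*24 = 128
Ey = (dQ/dY)(Y/Q) = 4 * 24 / 128 = 3/4
Since Ey > 0, this is a normal good.

3/4 (normal good)


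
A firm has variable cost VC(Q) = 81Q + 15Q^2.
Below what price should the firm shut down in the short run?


AVC(Q) = VC(Q)/Q = 81 + 15Q
AVC is increasing in Q, so minimum AVC is at Q -> 0+.
Min AVC = 81
The firm should shut down if P < 81.

81


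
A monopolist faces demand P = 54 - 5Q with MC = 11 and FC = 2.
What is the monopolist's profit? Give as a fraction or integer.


MR = MC: 54 - 10Q = 11
Q* = 43/10
P* = 54 - 5*43/10 = 65/2
Profit = (P* - MC)*Q* - FC
= (65/2 - 11)*43/10 - 2
= 43/2*43/10 - 2
= 1849/20 - 2 = 1809/20

1809/20


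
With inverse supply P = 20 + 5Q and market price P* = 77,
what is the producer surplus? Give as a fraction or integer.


Minimum supply price (at Q=0): P_min = 20
Quantity supplied at P* = 77:
Q* = (77 - 20)/5 = 57/5
PS = (1/2) * Q* * (P* - P_min)
PS = (1/2) * 57/5 * (77 - 20)
PS = (1/2) * 57/5 * 57 = 3249/10

3249/10


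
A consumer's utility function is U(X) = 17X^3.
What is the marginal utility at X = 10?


MU = dU/dX = 17*3*X^(3-1)
MU = 51*X^2
At X = 10:
MU = 51 * 10^2
MU = 51 * 100 = 5100

5100


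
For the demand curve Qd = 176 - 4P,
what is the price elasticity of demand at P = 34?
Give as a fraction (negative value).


dQ/dP = -4
At P = 34: Q = 176 - 4*34 = 40
E = (dQ/dP)(P/Q) = (-4)(34/40) = -17/5

-17/5


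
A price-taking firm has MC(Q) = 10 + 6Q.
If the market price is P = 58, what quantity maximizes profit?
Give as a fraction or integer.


In perfect competition, profit is maximized where P = MC.
58 = 10 + 6Q
48 = 6Q
Q* = 48/6 = 8

8


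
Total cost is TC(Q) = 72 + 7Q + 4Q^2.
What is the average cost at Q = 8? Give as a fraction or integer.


TC(8) = 72 + 7*8 + 4*8^2
TC(8) = 72 + 56 + 256 = 384
AC = TC/Q = 384/8 = 48

48


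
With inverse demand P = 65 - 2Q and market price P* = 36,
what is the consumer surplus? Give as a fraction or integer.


Maximum willingness to pay (at Q=0): P_max = 65
Quantity demanded at P* = 36:
Q* = (65 - 36)/2 = 29/2
CS = (1/2) * Q* * (P_max - P*)
CS = (1/2) * 29/2 * (65 - 36)
CS = (1/2) * 29/2 * 29 = 841/4

841/4


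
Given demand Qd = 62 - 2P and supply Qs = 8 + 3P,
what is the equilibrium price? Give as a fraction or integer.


At equilibrium, Qd = Qs.
62 - 2P = 8 + 3P
62 - 8 = 2P + 3P
54 = 5P
P* = 54/5 = 54/5

54/5


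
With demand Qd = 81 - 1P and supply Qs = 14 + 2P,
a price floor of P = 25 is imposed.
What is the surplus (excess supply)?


At P = 25:
Qd = 81 - 1*25 = 56
Qs = 14 + 2*25 = 64
Surplus = Qs - Qd = 64 - 56 = 8

8


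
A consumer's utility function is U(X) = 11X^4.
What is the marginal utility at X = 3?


MU = dU/dX = 11*4*X^(4-1)
MU = 44*X^3
At X = 3:
MU = 44 * 3^3
MU = 44 * 27 = 1188

1188


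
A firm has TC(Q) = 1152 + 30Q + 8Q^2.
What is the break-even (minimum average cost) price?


AC(Q) = 1152/Q + 30 + 8Q
To minimize: dAC/dQ = -1152/Q^2 + 8 = 0
Q^2 = 1152/8 = 144
Q* = 12
Min AC = 1152/12 + 30 + 8*12
Min AC = 96 + 30 + 96 = 222

222


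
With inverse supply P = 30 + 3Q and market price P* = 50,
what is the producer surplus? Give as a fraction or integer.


Minimum supply price (at Q=0): P_min = 30
Quantity supplied at P* = 50:
Q* = (50 - 30)/3 = 20/3
PS = (1/2) * Q* * (P* - P_min)
PS = (1/2) * 20/3 * (50 - 30)
PS = (1/2) * 20/3 * 20 = 200/3

200/3


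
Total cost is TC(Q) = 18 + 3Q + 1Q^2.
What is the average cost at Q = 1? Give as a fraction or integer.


TC(1) = 18 + 3*1 + 1*1^2
TC(1) = 18 + 3 + 1 = 22
AC = TC/Q = 22/1 = 22

22


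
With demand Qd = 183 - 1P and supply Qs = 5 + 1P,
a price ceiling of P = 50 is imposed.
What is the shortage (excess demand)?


At P = 50:
Qd = 183 - 1*50 = 133
Qs = 5 + 1*50 = 55
Shortage = Qd - Qs = 133 - 55 = 78

78


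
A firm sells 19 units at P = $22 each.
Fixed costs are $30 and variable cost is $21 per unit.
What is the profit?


Total Revenue = P * Q = 22 * 19 = $418
Total Cost = FC + VC*Q = 30 + 21*19 = $429
Profit = TR - TC = 418 - 429 = $-11

$-11


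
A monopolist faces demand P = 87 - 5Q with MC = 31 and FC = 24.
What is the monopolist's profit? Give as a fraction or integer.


MR = MC: 87 - 10Q = 31
Q* = 28/5
P* = 87 - 5*28/5 = 59
Profit = (P* - MC)*Q* - FC
= (59 - 31)*28/5 - 24
= 28*28/5 - 24
= 784/5 - 24 = 664/5

664/5


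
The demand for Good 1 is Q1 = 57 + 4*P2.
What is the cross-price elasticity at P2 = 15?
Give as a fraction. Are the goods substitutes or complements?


dQ1/dP2 = 4
At P2 = 15: Q1 = 57 + 4*15 = 117
Exy = (dQ1/dP2)(P2/Q1) = 4 * 15 / 117 = 20/39
Since Exy > 0, the goods are substitutes.

20/39 (substitutes)


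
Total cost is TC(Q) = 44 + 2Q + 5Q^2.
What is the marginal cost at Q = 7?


MC = dTC/dQ = 2 + 2*5*Q
At Q = 7:
MC = 2 + 10*7
MC = 2 + 70 = 72

72


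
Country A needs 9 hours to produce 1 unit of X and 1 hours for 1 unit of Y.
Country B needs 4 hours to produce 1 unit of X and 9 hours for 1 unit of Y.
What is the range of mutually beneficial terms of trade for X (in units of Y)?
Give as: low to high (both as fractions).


Opportunity cost of X for Country A = hours_X / hours_Y = 9/1 = 9 units of Y
Opportunity cost of X for Country B = hours_X / hours_Y = 4/9 = 4/9 units of Y
Terms of trade must be between the two opportunity costs.
Range: 4/9 to 9

4/9 to 9


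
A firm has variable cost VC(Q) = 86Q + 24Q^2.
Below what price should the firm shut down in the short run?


AVC(Q) = VC(Q)/Q = 86 + 24Q
AVC is increasing in Q, so minimum AVC is at Q -> 0+.
Min AVC = 86
The firm should shut down if P < 86.

86


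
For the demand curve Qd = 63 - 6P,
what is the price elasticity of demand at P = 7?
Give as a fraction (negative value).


dQ/dP = -6
At P = 7: Q = 63 - 6*7 = 21
E = (dQ/dP)(P/Q) = (-6)(7/21) = -2

-2


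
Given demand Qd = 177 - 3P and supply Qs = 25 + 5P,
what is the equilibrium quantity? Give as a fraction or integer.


First find equilibrium price:
177 - 3P = 25 + 5P
P* = 152/8 = 19
Then substitute into demand:
Q* = 177 - 3 * 19 = 120

120


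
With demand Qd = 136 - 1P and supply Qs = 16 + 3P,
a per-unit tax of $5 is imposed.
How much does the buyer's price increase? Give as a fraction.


With a per-unit tax, the buyer's price increase depends on relative slopes.
Supply slope: d = 3, Demand slope: b = 1
Buyer's price increase = d * tax / (b + d)
= 3 * 5 / (1 + 3)
= 15 / 4 = 15/4

15/4


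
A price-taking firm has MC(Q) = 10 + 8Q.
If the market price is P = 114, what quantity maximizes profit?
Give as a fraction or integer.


In perfect competition, profit is maximized where P = MC.
114 = 10 + 8Q
104 = 8Q
Q* = 104/8 = 13

13


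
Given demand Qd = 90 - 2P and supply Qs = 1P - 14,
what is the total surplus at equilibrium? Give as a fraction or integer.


Find equilibrium: 90 - 2P = 1P - 14
90 + 14 = 3P
P* = 104/3 = 104/3
Q* = 1*104/3 - 14 = 62/3
Inverse demand: P = 45 - Q/2, so P_max = 45
Inverse supply: P = 14 + Q/1, so P_min = 14
CS = (1/2) * 62/3 * (45 - 104/3) = 961/9
PS = (1/2) * 62/3 * (104/3 - 14) = 1922/9
TS = CS + PS = 961/9 + 1922/9 = 961/3

961/3


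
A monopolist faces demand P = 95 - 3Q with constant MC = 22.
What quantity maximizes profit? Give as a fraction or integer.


TR = P*Q = (95 - 3Q)Q = 95Q - 3Q^2
MR = dTR/dQ = 95 - 6Q
Set MR = MC:
95 - 6Q = 22
73 = 6Q
Q* = 73/6 = 73/6

73/6


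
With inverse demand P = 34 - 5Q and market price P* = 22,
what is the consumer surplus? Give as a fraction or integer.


Maximum willingness to pay (at Q=0): P_max = 34
Quantity demanded at P* = 22:
Q* = (34 - 22)/5 = 12/5
CS = (1/2) * Q* * (P_max - P*)
CS = (1/2) * 12/5 * (34 - 22)
CS = (1/2) * 12/5 * 12 = 72/5

72/5


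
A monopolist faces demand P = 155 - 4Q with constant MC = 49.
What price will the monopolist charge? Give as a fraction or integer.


MR = 155 - 8Q
Set MR = MC: 155 - 8Q = 49
Q* = 53/4
Substitute into demand:
P* = 155 - 4*53/4 = 102

102


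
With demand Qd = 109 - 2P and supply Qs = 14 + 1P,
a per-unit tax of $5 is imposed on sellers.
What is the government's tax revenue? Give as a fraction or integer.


With tax on sellers, new supply: Qs' = 14 + 1(P - 5)
= 9 + 1P
New equilibrium quantity:
Q_new = 127/3
Tax revenue = tax * Q_new = 5 * 127/3 = 635/3

635/3


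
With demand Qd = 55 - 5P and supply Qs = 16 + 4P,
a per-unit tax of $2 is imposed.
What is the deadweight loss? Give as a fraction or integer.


Pre-tax equilibrium quantity: Q* = 100/3
Post-tax equilibrium quantity: Q_tax = 260/9
Reduction in quantity: Q* - Q_tax = 40/9
DWL = (1/2) * tax * (Q* - Q_tax)
DWL = (1/2) * 2 * 40/9 = 40/9

40/9


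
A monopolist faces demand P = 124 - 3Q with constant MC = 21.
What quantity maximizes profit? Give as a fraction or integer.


TR = P*Q = (124 - 3Q)Q = 124Q - 3Q^2
MR = dTR/dQ = 124 - 6Q
Set MR = MC:
124 - 6Q = 21
103 = 6Q
Q* = 103/6 = 103/6

103/6


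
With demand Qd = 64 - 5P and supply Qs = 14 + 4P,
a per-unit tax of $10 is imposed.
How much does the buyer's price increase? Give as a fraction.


With a per-unit tax, the buyer's price increase depends on relative slopes.
Supply slope: d = 4, Demand slope: b = 5
Buyer's price increase = d * tax / (b + d)
= 4 * 10 / (5 + 4)
= 40 / 9 = 40/9

40/9


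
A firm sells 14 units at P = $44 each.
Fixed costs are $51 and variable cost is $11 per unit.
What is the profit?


Total Revenue = P * Q = 44 * 14 = $616
Total Cost = FC + VC*Q = 51 + 11*14 = $205
Profit = TR - TC = 616 - 205 = $411

$411


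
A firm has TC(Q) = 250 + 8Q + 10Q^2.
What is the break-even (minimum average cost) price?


AC(Q) = 250/Q + 8 + 10Q
To minimize: dAC/dQ = -250/Q^2 + 10 = 0
Q^2 = 250/10 = 25
Q* = 5
Min AC = 250/5 + 8 + 10*5
Min AC = 50 + 8 + 50 = 108

108


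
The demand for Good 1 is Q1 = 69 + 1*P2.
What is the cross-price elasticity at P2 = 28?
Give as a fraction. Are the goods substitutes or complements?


dQ1/dP2 = 1
At P2 = 28: Q1 = 69 + 1*28 = 97
Exy = (dQ1/dP2)(P2/Q1) = 1 * 28 / 97 = 28/97
Since Exy > 0, the goods are substitutes.

28/97 (substitutes)


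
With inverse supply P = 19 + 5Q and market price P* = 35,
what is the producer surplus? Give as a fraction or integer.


Minimum supply price (at Q=0): P_min = 19
Quantity supplied at P* = 35:
Q* = (35 - 19)/5 = 16/5
PS = (1/2) * Q* * (P* - P_min)
PS = (1/2) * 16/5 * (35 - 19)
PS = (1/2) * 16/5 * 16 = 128/5

128/5


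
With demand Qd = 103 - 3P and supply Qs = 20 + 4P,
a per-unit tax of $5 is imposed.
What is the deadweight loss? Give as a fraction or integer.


Pre-tax equilibrium quantity: Q* = 472/7
Post-tax equilibrium quantity: Q_tax = 412/7
Reduction in quantity: Q* - Q_tax = 60/7
DWL = (1/2) * tax * (Q* - Q_tax)
DWL = (1/2) * 5 * 60/7 = 150/7

150/7


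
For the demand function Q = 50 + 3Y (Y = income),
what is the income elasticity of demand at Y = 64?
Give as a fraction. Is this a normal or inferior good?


dQ/dY = 3
At Y = 64: Q = 50 + 3*64 = 242
Ey = (dQ/dY)(Y/Q) = 3 * 64 / 242 = 96/121
Since Ey > 0, this is a normal good.

96/121 (normal good)


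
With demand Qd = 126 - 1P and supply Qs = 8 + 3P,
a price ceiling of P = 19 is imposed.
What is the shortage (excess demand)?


At P = 19:
Qd = 126 - 1*19 = 107
Qs = 8 + 3*19 = 65
Shortage = Qd - Qs = 107 - 65 = 42

42


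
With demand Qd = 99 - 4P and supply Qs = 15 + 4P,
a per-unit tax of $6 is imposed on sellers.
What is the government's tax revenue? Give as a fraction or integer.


With tax on sellers, new supply: Qs' = 15 + 4(P - 6)
= 4P - 9
New equilibrium quantity:
Q_new = 45
Tax revenue = tax * Q_new = 6 * 45 = 270

270


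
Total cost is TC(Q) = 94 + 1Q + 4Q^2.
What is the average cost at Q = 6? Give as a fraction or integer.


TC(6) = 94 + 1*6 + 4*6^2
TC(6) = 94 + 6 + 144 = 244
AC = TC/Q = 244/6 = 122/3

122/3


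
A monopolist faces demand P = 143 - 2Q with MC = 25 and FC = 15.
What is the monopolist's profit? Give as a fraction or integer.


MR = MC: 143 - 4Q = 25
Q* = 59/2
P* = 143 - 2*59/2 = 84
Profit = (P* - MC)*Q* - FC
= (84 - 25)*59/2 - 15
= 59*59/2 - 15
= 3481/2 - 15 = 3451/2

3451/2


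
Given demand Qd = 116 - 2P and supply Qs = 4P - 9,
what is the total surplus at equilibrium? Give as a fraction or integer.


Find equilibrium: 116 - 2P = 4P - 9
116 + 9 = 6P
P* = 125/6 = 125/6
Q* = 4*125/6 - 9 = 223/3
Inverse demand: P = 58 - Q/2, so P_max = 58
Inverse supply: P = 9/4 + Q/4, so P_min = 9/4
CS = (1/2) * 223/3 * (58 - 125/6) = 49729/36
PS = (1/2) * 223/3 * (125/6 - 9/4) = 49729/72
TS = CS + PS = 49729/36 + 49729/72 = 49729/24

49729/24


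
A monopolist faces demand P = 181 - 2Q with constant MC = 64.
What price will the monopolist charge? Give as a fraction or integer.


MR = 181 - 4Q
Set MR = MC: 181 - 4Q = 64
Q* = 117/4
Substitute into demand:
P* = 181 - 2*117/4 = 245/2

245/2


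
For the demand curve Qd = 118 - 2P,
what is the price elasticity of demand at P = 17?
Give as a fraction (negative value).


dQ/dP = -2
At P = 17: Q = 118 - 2*17 = 84
E = (dQ/dP)(P/Q) = (-2)(17/84) = -17/42

-17/42


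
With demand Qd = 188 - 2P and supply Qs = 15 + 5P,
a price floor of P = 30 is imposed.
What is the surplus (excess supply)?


At P = 30:
Qd = 188 - 2*30 = 128
Qs = 15 + 5*30 = 165
Surplus = Qs - Qd = 165 - 128 = 37

37


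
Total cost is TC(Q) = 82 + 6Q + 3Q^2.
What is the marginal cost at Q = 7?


MC = dTC/dQ = 6 + 2*3*Q
At Q = 7:
MC = 6 + 6*7
MC = 6 + 42 = 48

48


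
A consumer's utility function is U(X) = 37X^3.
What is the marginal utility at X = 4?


MU = dU/dX = 37*3*X^(3-1)
MU = 111*X^2
At X = 4:
MU = 111 * 4^2
MU = 111 * 16 = 1776

1776


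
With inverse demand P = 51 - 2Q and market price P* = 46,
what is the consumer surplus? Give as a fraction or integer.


Maximum willingness to pay (at Q=0): P_max = 51
Quantity demanded at P* = 46:
Q* = (51 - 46)/2 = 5/2
CS = (1/2) * Q* * (P_max - P*)
CS = (1/2) * 5/2 * (51 - 46)
CS = (1/2) * 5/2 * 5 = 25/4

25/4


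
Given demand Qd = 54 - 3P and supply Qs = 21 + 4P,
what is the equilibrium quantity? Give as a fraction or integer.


First find equilibrium price:
54 - 3P = 21 + 4P
P* = 33/7 = 33/7
Then substitute into demand:
Q* = 54 - 3 * 33/7 = 279/7

279/7


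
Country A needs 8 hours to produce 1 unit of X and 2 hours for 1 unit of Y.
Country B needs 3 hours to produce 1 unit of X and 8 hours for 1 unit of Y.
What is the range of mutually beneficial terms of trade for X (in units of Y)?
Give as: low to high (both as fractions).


Opportunity cost of X for Country A = hours_X / hours_Y = 8/2 = 4 units of Y
Opportunity cost of X for Country B = hours_X / hours_Y = 3/8 = 3/8 units of Y
Terms of trade must be between the two opportunity costs.
Range: 3/8 to 4

3/8 to 4


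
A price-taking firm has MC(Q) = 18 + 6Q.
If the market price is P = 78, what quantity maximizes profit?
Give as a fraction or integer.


In perfect competition, profit is maximized where P = MC.
78 = 18 + 6Q
60 = 6Q
Q* = 60/6 = 10

10


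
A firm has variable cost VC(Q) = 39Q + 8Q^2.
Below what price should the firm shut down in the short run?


AVC(Q) = VC(Q)/Q = 39 + 8Q
AVC is increasing in Q, so minimum AVC is at Q -> 0+.
Min AVC = 39
The firm should shut down if P < 39.

39


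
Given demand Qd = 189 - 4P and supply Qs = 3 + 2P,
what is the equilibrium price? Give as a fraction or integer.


At equilibrium, Qd = Qs.
189 - 4P = 3 + 2P
189 - 3 = 4P + 2P
186 = 6P
P* = 186/6 = 31

31


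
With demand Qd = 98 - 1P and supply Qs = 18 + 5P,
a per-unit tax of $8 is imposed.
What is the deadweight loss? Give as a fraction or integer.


Pre-tax equilibrium quantity: Q* = 254/3
Post-tax equilibrium quantity: Q_tax = 78
Reduction in quantity: Q* - Q_tax = 20/3
DWL = (1/2) * tax * (Q* - Q_tax)
DWL = (1/2) * 8 * 20/3 = 80/3

80/3


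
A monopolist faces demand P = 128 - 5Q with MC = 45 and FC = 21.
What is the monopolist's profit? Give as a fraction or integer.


MR = MC: 128 - 10Q = 45
Q* = 83/10
P* = 128 - 5*83/10 = 173/2
Profit = (P* - MC)*Q* - FC
= (173/2 - 45)*83/10 - 21
= 83/2*83/10 - 21
= 6889/20 - 21 = 6469/20

6469/20


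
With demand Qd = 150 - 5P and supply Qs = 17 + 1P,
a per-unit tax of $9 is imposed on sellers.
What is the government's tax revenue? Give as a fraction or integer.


With tax on sellers, new supply: Qs' = 17 + 1(P - 9)
= 8 + 1P
New equilibrium quantity:
Q_new = 95/3
Tax revenue = tax * Q_new = 9 * 95/3 = 285

285


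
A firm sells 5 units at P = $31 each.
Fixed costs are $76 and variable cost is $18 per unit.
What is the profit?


Total Revenue = P * Q = 31 * 5 = $155
Total Cost = FC + VC*Q = 76 + 18*5 = $166
Profit = TR - TC = 155 - 166 = $-11

$-11


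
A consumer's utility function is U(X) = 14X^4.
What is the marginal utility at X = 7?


MU = dU/dX = 14*4*X^(4-1)
MU = 56*X^3
At X = 7:
MU = 56 * 7^3
MU = 56 * 343 = 19208

19208


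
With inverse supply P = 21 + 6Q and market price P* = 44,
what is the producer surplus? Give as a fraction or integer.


Minimum supply price (at Q=0): P_min = 21
Quantity supplied at P* = 44:
Q* = (44 - 21)/6 = 23/6
PS = (1/2) * Q* * (P* - P_min)
PS = (1/2) * 23/6 * (44 - 21)
PS = (1/2) * 23/6 * 23 = 529/12

529/12


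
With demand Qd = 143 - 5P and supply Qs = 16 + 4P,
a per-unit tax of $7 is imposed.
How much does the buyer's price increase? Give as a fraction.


With a per-unit tax, the buyer's price increase depends on relative slopes.
Supply slope: d = 4, Demand slope: b = 5
Buyer's price increase = d * tax / (b + d)
= 4 * 7 / (5 + 4)
= 28 / 9 = 28/9

28/9


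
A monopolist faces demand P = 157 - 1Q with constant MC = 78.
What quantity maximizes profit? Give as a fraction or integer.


TR = P*Q = (157 - 1Q)Q = 157Q - 1Q^2
MR = dTR/dQ = 157 - 2Q
Set MR = MC:
157 - 2Q = 78
79 = 2Q
Q* = 79/2 = 79/2

79/2


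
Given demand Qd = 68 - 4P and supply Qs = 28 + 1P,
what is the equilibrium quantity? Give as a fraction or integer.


First find equilibrium price:
68 - 4P = 28 + 1P
P* = 40/5 = 8
Then substitute into demand:
Q* = 68 - 4 * 8 = 36

36


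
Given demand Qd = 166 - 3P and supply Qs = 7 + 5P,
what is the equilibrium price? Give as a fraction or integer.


At equilibrium, Qd = Qs.
166 - 3P = 7 + 5P
166 - 7 = 3P + 5P
159 = 8P
P* = 159/8 = 159/8

159/8


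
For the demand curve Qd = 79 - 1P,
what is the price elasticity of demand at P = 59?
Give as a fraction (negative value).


dQ/dP = -1
At P = 59: Q = 79 - 1*59 = 20
E = (dQ/dP)(P/Q) = (-1)(59/20) = -59/20

-59/20


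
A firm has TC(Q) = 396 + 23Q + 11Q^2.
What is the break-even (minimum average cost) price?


AC(Q) = 396/Q + 23 + 11Q
To minimize: dAC/dQ = -396/Q^2 + 11 = 0
Q^2 = 396/11 = 36
Q* = 6
Min AC = 396/6 + 23 + 11*6
Min AC = 66 + 23 + 66 = 155

155


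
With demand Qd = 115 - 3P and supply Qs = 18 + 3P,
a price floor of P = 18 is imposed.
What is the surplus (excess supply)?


At P = 18:
Qd = 115 - 3*18 = 61
Qs = 18 + 3*18 = 72
Surplus = Qs - Qd = 72 - 61 = 11

11


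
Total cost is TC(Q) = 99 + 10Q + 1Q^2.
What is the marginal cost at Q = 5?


MC = dTC/dQ = 10 + 2*1*Q
At Q = 5:
MC = 10 + 2*5
MC = 10 + 10 = 20

20


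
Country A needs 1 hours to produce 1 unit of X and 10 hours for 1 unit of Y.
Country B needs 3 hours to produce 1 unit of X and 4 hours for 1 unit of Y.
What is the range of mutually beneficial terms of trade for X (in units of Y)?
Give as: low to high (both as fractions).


Opportunity cost of X for Country A = hours_X / hours_Y = 1/10 = 1/10 units of Y
Opportunity cost of X for Country B = hours_X / hours_Y = 3/4 = 3/4 units of Y
Terms of trade must be between the two opportunity costs.
Range: 1/10 to 3/4

1/10 to 3/4


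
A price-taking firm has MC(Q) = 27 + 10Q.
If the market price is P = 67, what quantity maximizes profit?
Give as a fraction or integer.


In perfect competition, profit is maximized where P = MC.
67 = 27 + 10Q
40 = 10Q
Q* = 40/10 = 4

4


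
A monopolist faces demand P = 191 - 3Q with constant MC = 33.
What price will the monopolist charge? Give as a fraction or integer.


MR = 191 - 6Q
Set MR = MC: 191 - 6Q = 33
Q* = 79/3
Substitute into demand:
P* = 191 - 3*79/3 = 112

112


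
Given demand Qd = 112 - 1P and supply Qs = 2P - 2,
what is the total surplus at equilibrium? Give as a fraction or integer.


Find equilibrium: 112 - 1P = 2P - 2
112 + 2 = 3P
P* = 114/3 = 38
Q* = 2*38 - 2 = 74
Inverse demand: P = 112 - Q/1, so P_max = 112
Inverse supply: P = 1 + Q/2, so P_min = 1
CS = (1/2) * 74 * (112 - 38) = 2738
PS = (1/2) * 74 * (38 - 1) = 1369
TS = CS + PS = 2738 + 1369 = 4107

4107


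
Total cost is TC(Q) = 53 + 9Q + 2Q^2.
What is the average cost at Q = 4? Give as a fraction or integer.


TC(4) = 53 + 9*4 + 2*4^2
TC(4) = 53 + 36 + 32 = 121
AC = TC/Q = 121/4 = 121/4

121/4


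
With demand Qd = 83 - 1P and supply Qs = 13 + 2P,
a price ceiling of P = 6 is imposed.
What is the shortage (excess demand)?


At P = 6:
Qd = 83 - 1*6 = 77
Qs = 13 + 2*6 = 25
Shortage = Qd - Qs = 77 - 25 = 52

52


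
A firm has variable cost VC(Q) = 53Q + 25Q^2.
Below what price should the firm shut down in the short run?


AVC(Q) = VC(Q)/Q = 53 + 25Q
AVC is increasing in Q, so minimum AVC is at Q -> 0+.
Min AVC = 53
The firm should shut down if P < 53.

53


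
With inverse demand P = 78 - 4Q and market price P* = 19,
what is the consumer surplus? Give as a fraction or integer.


Maximum willingness to pay (at Q=0): P_max = 78
Quantity demanded at P* = 19:
Q* = (78 - 19)/4 = 59/4
CS = (1/2) * Q* * (P_max - P*)
CS = (1/2) * 59/4 * (78 - 19)
CS = (1/2) * 59/4 * 59 = 3481/8

3481/8


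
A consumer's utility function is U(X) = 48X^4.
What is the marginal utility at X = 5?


MU = dU/dX = 48*4*X^(4-1)
MU = 192*X^3
At X = 5:
MU = 192 * 5^3
MU = 192 * 125 = 24000

24000


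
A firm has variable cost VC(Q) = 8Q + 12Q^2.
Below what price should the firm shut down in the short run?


AVC(Q) = VC(Q)/Q = 8 + 12Q
AVC is increasing in Q, so minimum AVC is at Q -> 0+.
Min AVC = 8
The firm should shut down if P < 8.

8


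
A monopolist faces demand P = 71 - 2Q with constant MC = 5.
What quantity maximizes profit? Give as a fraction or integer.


TR = P*Q = (71 - 2Q)Q = 71Q - 2Q^2
MR = dTR/dQ = 71 - 4Q
Set MR = MC:
71 - 4Q = 5
66 = 4Q
Q* = 66/4 = 33/2

33/2


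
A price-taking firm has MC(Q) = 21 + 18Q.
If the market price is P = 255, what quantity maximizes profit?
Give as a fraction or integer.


In perfect competition, profit is maximized where P = MC.
255 = 21 + 18Q
234 = 18Q
Q* = 234/18 = 13

13


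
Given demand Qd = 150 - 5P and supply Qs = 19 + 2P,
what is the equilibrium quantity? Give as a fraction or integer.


First find equilibrium price:
150 - 5P = 19 + 2P
P* = 131/7 = 131/7
Then substitute into demand:
Q* = 150 - 5 * 131/7 = 395/7

395/7


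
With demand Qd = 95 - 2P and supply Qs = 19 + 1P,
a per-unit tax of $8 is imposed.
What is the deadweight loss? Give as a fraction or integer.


Pre-tax equilibrium quantity: Q* = 133/3
Post-tax equilibrium quantity: Q_tax = 39
Reduction in quantity: Q* - Q_tax = 16/3
DWL = (1/2) * tax * (Q* - Q_tax)
DWL = (1/2) * 8 * 16/3 = 64/3

64/3


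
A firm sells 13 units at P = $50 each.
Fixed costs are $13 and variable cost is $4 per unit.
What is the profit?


Total Revenue = P * Q = 50 * 13 = $650
Total Cost = FC + VC*Q = 13 + 4*13 = $65
Profit = TR - TC = 650 - 65 = $585

$585


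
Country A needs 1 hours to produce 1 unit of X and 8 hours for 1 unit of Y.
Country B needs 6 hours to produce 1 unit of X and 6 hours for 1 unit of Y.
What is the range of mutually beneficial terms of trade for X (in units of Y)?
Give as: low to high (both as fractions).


Opportunity cost of X for Country A = hours_X / hours_Y = 1/8 = 1/8 units of Y
Opportunity cost of X for Country B = hours_X / hours_Y = 6/6 = 1 units of Y
Terms of trade must be between the two opportunity costs.
Range: 1/8 to 1

1/8 to 1


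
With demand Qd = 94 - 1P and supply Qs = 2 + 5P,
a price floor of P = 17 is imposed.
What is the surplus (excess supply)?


At P = 17:
Qd = 94 - 1*17 = 77
Qs = 2 + 5*17 = 87
Surplus = Qs - Qd = 87 - 77 = 10

10


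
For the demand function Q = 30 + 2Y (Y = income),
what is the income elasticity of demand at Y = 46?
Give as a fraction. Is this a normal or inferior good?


dQ/dY = 2
At Y = 46: Q = 30 + 2*46 = 122
Ey = (dQ/dY)(Y/Q) = 2 * 46 / 122 = 46/61
Since Ey > 0, this is a normal good.

46/61 (normal good)


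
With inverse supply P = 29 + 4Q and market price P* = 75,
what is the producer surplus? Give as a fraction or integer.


Minimum supply price (at Q=0): P_min = 29
Quantity supplied at P* = 75:
Q* = (75 - 29)/4 = 23/2
PS = (1/2) * Q* * (P* - P_min)
PS = (1/2) * 23/2 * (75 - 29)
PS = (1/2) * 23/2 * 46 = 529/2

529/2


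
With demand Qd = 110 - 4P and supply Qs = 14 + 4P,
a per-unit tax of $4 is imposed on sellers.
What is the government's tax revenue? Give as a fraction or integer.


With tax on sellers, new supply: Qs' = 14 + 4(P - 4)
= 4P - 2
New equilibrium quantity:
Q_new = 54
Tax revenue = tax * Q_new = 4 * 54 = 216

216


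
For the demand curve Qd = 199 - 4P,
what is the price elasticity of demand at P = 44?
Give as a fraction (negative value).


dQ/dP = -4
At P = 44: Q = 199 - 4*44 = 23
E = (dQ/dP)(P/Q) = (-4)(44/23) = -176/23

-176/23


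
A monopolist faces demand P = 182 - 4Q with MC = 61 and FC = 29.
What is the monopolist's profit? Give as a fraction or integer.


MR = MC: 182 - 8Q = 61
Q* = 121/8
P* = 182 - 4*121/8 = 243/2
Profit = (P* - MC)*Q* - FC
= (243/2 - 61)*121/8 - 29
= 121/2*121/8 - 29
= 14641/16 - 29 = 14177/16

14177/16


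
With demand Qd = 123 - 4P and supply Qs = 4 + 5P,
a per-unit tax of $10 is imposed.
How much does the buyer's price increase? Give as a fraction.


With a per-unit tax, the buyer's price increase depends on relative slopes.
Supply slope: d = 5, Demand slope: b = 4
Buyer's price increase = d * tax / (b + d)
= 5 * 10 / (4 + 5)
= 50 / 9 = 50/9

50/9


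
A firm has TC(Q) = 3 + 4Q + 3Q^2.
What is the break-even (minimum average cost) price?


AC(Q) = 3/Q + 4 + 3Q
To minimize: dAC/dQ = -3/Q^2 + 3 = 0
Q^2 = 3/3 = 1
Q* = 1
Min AC = 3/1 + 4 + 3*1
Min AC = 3 + 4 + 3 = 10

10


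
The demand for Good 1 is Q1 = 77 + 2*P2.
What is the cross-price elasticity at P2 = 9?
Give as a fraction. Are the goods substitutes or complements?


dQ1/dP2 = 2
At P2 = 9: Q1 = 77 + 2*9 = 95
Exy = (dQ1/dP2)(P2/Q1) = 2 * 9 / 95 = 18/95
Since Exy > 0, the goods are substitutes.

18/95 (substitutes)


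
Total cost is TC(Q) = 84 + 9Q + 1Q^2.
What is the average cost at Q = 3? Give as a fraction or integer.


TC(3) = 84 + 9*3 + 1*3^2
TC(3) = 84 + 27 + 9 = 120
AC = TC/Q = 120/3 = 40

40


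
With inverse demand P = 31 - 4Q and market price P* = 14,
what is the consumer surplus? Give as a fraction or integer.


Maximum willingness to pay (at Q=0): P_max = 31
Quantity demanded at P* = 14:
Q* = (31 - 14)/4 = 17/4
CS = (1/2) * Q* * (P_max - P*)
CS = (1/2) * 17/4 * (31 - 14)
CS = (1/2) * 17/4 * 17 = 289/8

289/8


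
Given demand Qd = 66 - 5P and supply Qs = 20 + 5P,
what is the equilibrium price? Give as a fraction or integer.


At equilibrium, Qd = Qs.
66 - 5P = 20 + 5P
66 - 20 = 5P + 5P
46 = 10P
P* = 46/10 = 23/5

23/5


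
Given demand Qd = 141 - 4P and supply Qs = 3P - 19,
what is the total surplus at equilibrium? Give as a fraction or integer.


Find equilibrium: 141 - 4P = 3P - 19
141 + 19 = 7P
P* = 160/7 = 160/7
Q* = 3*160/7 - 19 = 347/7
Inverse demand: P = 141/4 - Q/4, so P_max = 141/4
Inverse supply: P = 19/3 + Q/3, so P_min = 19/3
CS = (1/2) * 347/7 * (141/4 - 160/7) = 120409/392
PS = (1/2) * 347/7 * (160/7 - 19/3) = 120409/294
TS = CS + PS = 120409/392 + 120409/294 = 120409/168

120409/168


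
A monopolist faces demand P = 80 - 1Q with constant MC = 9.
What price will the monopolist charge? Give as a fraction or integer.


MR = 80 - 2Q
Set MR = MC: 80 - 2Q = 9
Q* = 71/2
Substitute into demand:
P* = 80 - 1*71/2 = 89/2

89/2


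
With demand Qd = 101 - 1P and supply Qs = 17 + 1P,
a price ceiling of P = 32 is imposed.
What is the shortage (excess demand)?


At P = 32:
Qd = 101 - 1*32 = 69
Qs = 17 + 1*32 = 49
Shortage = Qd - Qs = 69 - 49 = 20

20


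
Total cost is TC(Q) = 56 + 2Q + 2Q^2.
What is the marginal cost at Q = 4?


MC = dTC/dQ = 2 + 2*2*Q
At Q = 4:
MC = 2 + 4*4
MC = 2 + 16 = 18

18


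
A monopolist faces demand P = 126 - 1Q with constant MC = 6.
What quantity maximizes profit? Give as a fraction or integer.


TR = P*Q = (126 - 1Q)Q = 126Q - 1Q^2
MR = dTR/dQ = 126 - 2Q
Set MR = MC:
126 - 2Q = 6
120 = 2Q
Q* = 120/2 = 60

60


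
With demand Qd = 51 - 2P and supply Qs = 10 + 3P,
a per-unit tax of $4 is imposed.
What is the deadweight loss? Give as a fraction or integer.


Pre-tax equilibrium quantity: Q* = 173/5
Post-tax equilibrium quantity: Q_tax = 149/5
Reduction in quantity: Q* - Q_tax = 24/5
DWL = (1/2) * tax * (Q* - Q_tax)
DWL = (1/2) * 4 * 24/5 = 48/5

48/5


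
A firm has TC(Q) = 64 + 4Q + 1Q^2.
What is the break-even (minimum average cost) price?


AC(Q) = 64/Q + 4 + 1Q
To minimize: dAC/dQ = -64/Q^2 + 1 = 0
Q^2 = 64/1 = 64
Q* = 8
Min AC = 64/8 + 4 + 1*8
Min AC = 8 + 4 + 8 = 20

20


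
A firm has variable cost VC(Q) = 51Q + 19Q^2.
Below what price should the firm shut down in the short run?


AVC(Q) = VC(Q)/Q = 51 + 19Q
AVC is increasing in Q, so minimum AVC is at Q -> 0+.
Min AVC = 51
The firm should shut down if P < 51.

51


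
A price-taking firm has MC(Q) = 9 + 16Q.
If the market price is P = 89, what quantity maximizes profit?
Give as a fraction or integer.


In perfect competition, profit is maximized where P = MC.
89 = 9 + 16Q
80 = 16Q
Q* = 80/16 = 5

5


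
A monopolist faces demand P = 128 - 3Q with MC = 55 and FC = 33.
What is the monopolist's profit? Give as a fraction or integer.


MR = MC: 128 - 6Q = 55
Q* = 73/6
P* = 128 - 3*73/6 = 183/2
Profit = (P* - MC)*Q* - FC
= (183/2 - 55)*73/6 - 33
= 73/2*73/6 - 33
= 5329/12 - 33 = 4933/12

4933/12


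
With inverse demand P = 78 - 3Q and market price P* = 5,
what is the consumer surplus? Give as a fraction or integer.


Maximum willingness to pay (at Q=0): P_max = 78
Quantity demanded at P* = 5:
Q* = (78 - 5)/3 = 73/3
CS = (1/2) * Q* * (P_max - P*)
CS = (1/2) * 73/3 * (78 - 5)
CS = (1/2) * 73/3 * 73 = 5329/6

5329/6


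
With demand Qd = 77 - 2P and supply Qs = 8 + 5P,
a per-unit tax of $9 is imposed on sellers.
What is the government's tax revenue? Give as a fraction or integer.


With tax on sellers, new supply: Qs' = 8 + 5(P - 9)
= 5P - 37
New equilibrium quantity:
Q_new = 311/7
Tax revenue = tax * Q_new = 9 * 311/7 = 2799/7

2799/7


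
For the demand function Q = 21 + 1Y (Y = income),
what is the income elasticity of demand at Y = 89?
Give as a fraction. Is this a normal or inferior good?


dQ/dY = 1
At Y = 89: Q = 21 + 1*89 = 110
Ey = (dQ/dY)(Y/Q) = 1 * 89 / 110 = 89/110
Since Ey > 0, this is a normal good.

89/110 (normal good)


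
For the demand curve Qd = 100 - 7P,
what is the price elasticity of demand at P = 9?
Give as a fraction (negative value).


dQ/dP = -7
At P = 9: Q = 100 - 7*9 = 37
E = (dQ/dP)(P/Q) = (-7)(9/37) = -63/37

-63/37


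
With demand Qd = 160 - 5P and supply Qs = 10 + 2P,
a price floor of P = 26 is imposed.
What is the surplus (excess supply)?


At P = 26:
Qd = 160 - 5*26 = 30
Qs = 10 + 2*26 = 62
Surplus = Qs - Qd = 62 - 30 = 32

32


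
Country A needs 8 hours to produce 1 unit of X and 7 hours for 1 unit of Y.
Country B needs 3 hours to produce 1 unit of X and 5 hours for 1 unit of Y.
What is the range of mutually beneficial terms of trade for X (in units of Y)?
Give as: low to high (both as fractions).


Opportunity cost of X for Country A = hours_X / hours_Y = 8/7 = 8/7 units of Y
Opportunity cost of X for Country B = hours_X / hours_Y = 3/5 = 3/5 units of Y
Terms of trade must be between the two opportunity costs.
Range: 3/5 to 8/7

3/5 to 8/7


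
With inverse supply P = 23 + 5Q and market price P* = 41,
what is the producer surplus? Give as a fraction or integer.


Minimum supply price (at Q=0): P_min = 23
Quantity supplied at P* = 41:
Q* = (41 - 23)/5 = 18/5
PS = (1/2) * Q* * (P* - P_min)
PS = (1/2) * 18/5 * (41 - 23)
PS = (1/2) * 18/5 * 18 = 162/5

162/5


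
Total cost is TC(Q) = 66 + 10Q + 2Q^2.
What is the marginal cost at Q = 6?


MC = dTC/dQ = 10 + 2*2*Q
At Q = 6:
MC = 10 + 4*6
MC = 10 + 24 = 34

34


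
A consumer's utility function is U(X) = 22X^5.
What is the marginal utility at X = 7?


MU = dU/dX = 22*5*X^(5-1)
MU = 110*X^4
At X = 7:
MU = 110 * 7^4
MU = 110 * 2401 = 264110

264110


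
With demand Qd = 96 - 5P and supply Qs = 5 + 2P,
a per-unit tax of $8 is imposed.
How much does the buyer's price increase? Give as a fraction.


With a per-unit tax, the buyer's price increase depends on relative slopes.
Supply slope: d = 2, Demand slope: b = 5
Buyer's price increase = d * tax / (b + d)
= 2 * 8 / (5 + 2)
= 16 / 7 = 16/7

16/7


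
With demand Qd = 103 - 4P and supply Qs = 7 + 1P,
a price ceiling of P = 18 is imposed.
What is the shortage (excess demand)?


At P = 18:
Qd = 103 - 4*18 = 31
Qs = 7 + 1*18 = 25
Shortage = Qd - Qs = 31 - 25 = 6

6


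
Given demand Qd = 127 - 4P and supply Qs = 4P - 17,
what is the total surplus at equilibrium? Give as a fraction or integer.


Find equilibrium: 127 - 4P = 4P - 17
127 + 17 = 8P
P* = 144/8 = 18
Q* = 4*18 - 17 = 55
Inverse demand: P = 127/4 - Q/4, so P_max = 127/4
Inverse supply: P = 17/4 + Q/4, so P_min = 17/4
CS = (1/2) * 55 * (127/4 - 18) = 3025/8
PS = (1/2) * 55 * (18 - 17/4) = 3025/8
TS = CS + PS = 3025/8 + 3025/8 = 3025/4

3025/4
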